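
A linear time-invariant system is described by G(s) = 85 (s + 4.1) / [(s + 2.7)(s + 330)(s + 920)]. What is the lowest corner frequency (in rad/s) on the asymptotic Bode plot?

2.7 rad/s

Break frequencies occur at each pole and zero magnitude: 2.7 rad/s, 4.1 rad/s, 330 rad/s, 920 rad/s.
The lowest is 2.7 rad/s.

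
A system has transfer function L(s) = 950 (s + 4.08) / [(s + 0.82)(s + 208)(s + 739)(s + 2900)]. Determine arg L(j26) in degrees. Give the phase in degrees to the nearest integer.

-17°

∠(j26 + 4.08) = arctan(26/4.08) = 81.08°
∠(j26 + 0.82) = arctan(26/0.82) = 88.19°
∠(j26 + 208) = arctan(26/208) = 7.13°
∠(j26 + 739) = arctan(26/739) = 2.01°
∠(j26 + 2900) = arctan(26/2900) = 0.51°
∠L(j26) = 81.08° − (88.19° + 7.13° + 2.01° + 0.51°) = -16.77°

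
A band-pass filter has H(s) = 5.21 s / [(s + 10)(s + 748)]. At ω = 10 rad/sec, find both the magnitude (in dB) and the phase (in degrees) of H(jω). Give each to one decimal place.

|H| = -46.2 dB, ∠H = 44.2°

|j10| = 10
|j10 + 10| = √(10² + 10²) = 14.14
|j10 + 748| = √(10² + 748²) = 748.1
|H(j10)| = 5.21 × 10 / (14.14 × 748.1) = 0.0049247
20 log₁₀(0.0049247) = -46.15 dB
∠(j10) = 90.00°
∠(j10 + 10) = arctan(10/10) = 45.00°
∠(j10 + 748) = arctan(10/748) = 0.77°
∠H(j10) = 90.00° − (45.00° + 0.77°) = 44.23°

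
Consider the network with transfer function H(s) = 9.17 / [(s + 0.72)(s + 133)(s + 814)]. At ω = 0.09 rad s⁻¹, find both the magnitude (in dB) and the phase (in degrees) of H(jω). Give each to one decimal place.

|H| = -78.7 dB, ∠H = -7.2°

|j0.09 + 0.72| = √(0.09² + 0.72²) = 0.7256
|j0.09 + 133| = √(0.09² + 133²) = 133
|j0.09 + 814| = √(0.09² + 814²) = 814
|H(j0.09)| = 9.17 / (0.7256 × 133 × 814) = 0.00011673
20 log₁₀(0.00011673) = -78.66 dB
∠(j0.09 + 0.72) = arctan(0.09/0.72) = 7.13°
∠(j0.09 + 133) = arctan(0.09/133) = 0.04°
∠(j0.09 + 814) = arctan(0.09/814) = 0.01°
∠H(j0.09) = − (7.13° + 0.04° + 0.01°) = -7.17°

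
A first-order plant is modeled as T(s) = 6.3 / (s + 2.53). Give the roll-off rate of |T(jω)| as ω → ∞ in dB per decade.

With 0 zeros and 1 pole, the high-frequency asymptotic slope is 20 × (0 − 1) = -20 dB/decade.

-20 dB/decade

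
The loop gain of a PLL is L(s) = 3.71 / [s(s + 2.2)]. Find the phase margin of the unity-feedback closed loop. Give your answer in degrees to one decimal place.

57.2°

Gain crossover: |L(jω)| = 1 at ω ≈ 1.42 rad/s.
∠L(j1.42) = −90° − arctan(1.42/2.2) ≈ -122.80°
PM = 180° + (-122.80°) = 57.20°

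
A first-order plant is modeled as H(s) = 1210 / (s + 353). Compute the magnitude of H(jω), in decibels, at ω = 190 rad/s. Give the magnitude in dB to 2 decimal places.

9.60 dB

|j190 + 353| = √(190² + 353²) = 400.9
|H(j190)| = 1210 / 400.9 = 3.0183
20 log₁₀(3.0183) = 9.595 dB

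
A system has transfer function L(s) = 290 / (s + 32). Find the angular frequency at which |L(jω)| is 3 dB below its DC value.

For a single-pole low-pass, the −3 dB point is at the pole: ω = 32 rad/s.

32 rad/s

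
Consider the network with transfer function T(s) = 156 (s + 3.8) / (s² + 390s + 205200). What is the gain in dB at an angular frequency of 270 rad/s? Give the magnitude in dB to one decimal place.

|j270 + 3.8| = √(270² + 3.8²) = 270
|(j270)² + 390(j270) + 205200| = |1.323e+05 + j1.053e+05| = 1.691e+05
|T(j270)| = 156 × 270 / 1.691e+05 = 0.24912
20 log₁₀(0.24912) = -12.07 dB

-12.1 dB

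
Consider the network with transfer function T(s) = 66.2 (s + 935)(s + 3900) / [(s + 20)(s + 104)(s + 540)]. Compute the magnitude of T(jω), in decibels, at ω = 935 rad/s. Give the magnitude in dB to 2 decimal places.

|j935 + 935| = √(935² + 935²) = 1322
|j935 + 3900| = √(935² + 3900²) = 4011
|j935 + 20| = √(935² + 20²) = 935.2
|j935 + 104| = √(935² + 104²) = 940.8
|j935 + 540| = √(935² + 540²) = 1080
|T(j935)| = 66.2 × 1322 × 4011 / (935.2 × 940.8 × 1080) = 0.36955
20 log₁₀(0.36955) = -8.646 dB

-8.65 dB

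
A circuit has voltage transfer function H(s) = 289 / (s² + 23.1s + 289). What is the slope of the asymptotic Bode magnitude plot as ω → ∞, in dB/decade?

-40 dB/decade

With 0 zeros and 2 poles, the high-frequency asymptotic slope is 20 × (0 − 2) = -40 dB/decade.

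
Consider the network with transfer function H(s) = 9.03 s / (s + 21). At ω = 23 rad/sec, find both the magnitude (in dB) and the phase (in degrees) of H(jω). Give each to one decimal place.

|H| = 16.5 dB, ∠H = 42.4 deg

|j23| = 23
|j23 + 21| = √(23² + 21²) = 31.14
|H(j23)| = 9.03 × 23 / 31.14 = 6.6685
20 log₁₀(6.6685) = 16.48 dB
∠(j23) = 90.00°
∠(j23 + 21) = arctan(23/21) = 47.60°
∠H(j23) = 90.00° − 47.60° = 42.40°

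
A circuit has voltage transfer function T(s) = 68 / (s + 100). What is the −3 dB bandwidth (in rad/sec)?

For a single-pole low-pass, the −3 dB point is at the pole: ω = 100 rad/sec.

100 rad/sec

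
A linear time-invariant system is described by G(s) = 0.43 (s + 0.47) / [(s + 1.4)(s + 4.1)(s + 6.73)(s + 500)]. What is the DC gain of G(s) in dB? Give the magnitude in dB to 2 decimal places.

-99.61 dB

G(0) = 0.43 × 0.47 / (1.4 × 4.1 × 6.73 × 500) = 1.0463e-05
20 log₁₀(1.0463e-05) = -99.607 dB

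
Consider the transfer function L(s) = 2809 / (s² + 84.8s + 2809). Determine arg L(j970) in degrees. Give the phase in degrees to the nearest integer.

-175°

∠[(j970)² + 84.8(j970) + 2809] = ∠[-9.3809e+05 + j82256] = 174.99°
∠L(j970) = −174.99° = -174.99°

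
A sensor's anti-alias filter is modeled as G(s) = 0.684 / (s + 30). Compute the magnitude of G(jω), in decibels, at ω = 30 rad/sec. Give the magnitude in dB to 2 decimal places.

-35.85 dB

|j30 + 30| = √(30² + 30²) = 42.43
|G(j30)| = 0.684 / 42.43 = 0.016122
20 log₁₀(0.016122) = -35.852 dB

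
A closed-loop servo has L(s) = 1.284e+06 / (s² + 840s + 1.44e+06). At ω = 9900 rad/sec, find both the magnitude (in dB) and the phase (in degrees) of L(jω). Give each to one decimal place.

|(j9900)² + 840(j9900) + 1.44e+06| = |-9.657e+07 + j8.316e+06| = 9.693e+07
|L(j9900)| = 1.284e+06 / 9.693e+07 = 0.013247
20 log₁₀(0.013247) = -37.56 dB
∠[(j9900)² + 840(j9900) + 1.44e+06] = ∠[-9.657e+07 + j8.316e+06] = 175.08°
∠L(j9900) = −175.08° = -175.08°

|L| = -37.6 dB, ∠L = -175.1°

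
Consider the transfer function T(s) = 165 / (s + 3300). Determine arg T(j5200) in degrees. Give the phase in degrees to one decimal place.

∠(j5200 + 3300) = arctan(5200/3300) = 57.60°
∠T(j5200) = −57.60° = -57.60°

-57.6 deg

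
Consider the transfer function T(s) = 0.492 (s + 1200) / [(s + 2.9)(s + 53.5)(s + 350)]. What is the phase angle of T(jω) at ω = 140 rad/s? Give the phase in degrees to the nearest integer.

-173°

∠(j140 + 1200) = arctan(140/1200) = 6.65°
∠(j140 + 2.9) = arctan(140/2.9) = 88.81°
∠(j140 + 53.5) = arctan(140/53.5) = 69.09°
∠(j140 + 350) = arctan(140/350) = 21.80°
∠T(j140) = 6.65° − (88.81° + 69.09° + 21.80°) = -173.05°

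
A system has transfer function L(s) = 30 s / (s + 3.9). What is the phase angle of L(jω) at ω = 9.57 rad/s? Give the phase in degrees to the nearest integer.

∠(j9.57) = 90.00°
∠(j9.57 + 3.9) = arctan(9.57/3.9) = 67.83°
∠L(j9.57) = 90.00° − 67.83° = 22.17°

22°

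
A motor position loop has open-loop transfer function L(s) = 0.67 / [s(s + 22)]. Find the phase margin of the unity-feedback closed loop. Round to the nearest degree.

Gain crossover: |L(jω)| = 1 at ω ≈ 0.0305 rad/sec.
∠L(j0.0305) = −90° − arctan(0.0305/22) ≈ -90.08°
PM = 180° + (-90.08°) = 89.92°

90°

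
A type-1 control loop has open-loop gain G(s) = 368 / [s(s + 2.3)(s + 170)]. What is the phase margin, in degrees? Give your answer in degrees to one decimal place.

68.8°

Gain crossover: |G(jω)| = 1 at ω ≈ 0.879 rad/s.
∠G(j0.879) = −90° − arctan(0.879/2.3) − arctan(0.879/170) ≈ -111.21°
PM = 180° + (-111.21°) = 68.79°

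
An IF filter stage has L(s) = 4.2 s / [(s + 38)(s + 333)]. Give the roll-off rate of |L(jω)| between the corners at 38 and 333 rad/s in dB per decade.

0 dB/decade

In this band the factors already past their corner are: 1 differentiator zero, pole at 38; net slope = 0 dB/decade.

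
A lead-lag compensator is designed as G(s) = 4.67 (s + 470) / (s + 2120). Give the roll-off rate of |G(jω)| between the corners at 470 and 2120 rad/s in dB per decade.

20 dB/decade

In this band the factors already past their corner are: zero at 470; net slope = 20 dB/decade.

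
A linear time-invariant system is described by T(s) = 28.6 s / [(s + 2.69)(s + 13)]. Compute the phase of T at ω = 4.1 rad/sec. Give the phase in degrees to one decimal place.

15.8°

∠(j4.1) = 90.00°
∠(j4.1 + 2.69) = arctan(4.1/2.69) = 56.73°
∠(j4.1 + 13) = arctan(4.1/13) = 17.50°
∠T(j4.1) = 90.00° − (56.73° + 17.50°) = 15.76°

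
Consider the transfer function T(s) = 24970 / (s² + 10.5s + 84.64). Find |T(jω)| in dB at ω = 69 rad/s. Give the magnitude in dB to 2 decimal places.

|(j69)² + 10.5(j69) + 84.64| = |-4676.4 + j724.5| = 4732
|T(j69)| = 24970 / 4732 = 5.2767
20 log₁₀(5.2767) = 14.447 dB

14.45 dB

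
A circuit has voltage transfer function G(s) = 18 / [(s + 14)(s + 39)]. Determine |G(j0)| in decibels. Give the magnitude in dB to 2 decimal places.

-29.64 dB

G(0) = 18 / (14 × 39) = 0.032967
20 log₁₀(0.032967) = -29.638 dB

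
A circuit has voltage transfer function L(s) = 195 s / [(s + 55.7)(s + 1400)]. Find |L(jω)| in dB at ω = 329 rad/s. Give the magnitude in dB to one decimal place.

-17.5 dB

|j329| = 329
|j329 + 55.7| = √(329² + 55.7²) = 333.7
|j329 + 1400| = √(329² + 1400²) = 1438
|L(j329)| = 195 × 329 / (333.7 × 1438) = 0.13369
20 log₁₀(0.13369) = -17.48 dB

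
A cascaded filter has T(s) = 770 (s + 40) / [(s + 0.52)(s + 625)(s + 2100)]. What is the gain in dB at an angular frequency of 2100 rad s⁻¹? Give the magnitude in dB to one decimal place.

|j2100 + 40| = √(2100² + 40²) = 2100
|j2100 + 0.52| = √(2100² + 0.52²) = 2100
|j2100 + 625| = √(2100² + 625²) = 2191
|j2100 + 2100| = √(2100² + 2100²) = 2970
|T(j2100)| = 770 × 2100 / (2100 × 2191 × 2970) = 0.00011835
20 log₁₀(0.00011835) = -78.54 dB

-78.5 dB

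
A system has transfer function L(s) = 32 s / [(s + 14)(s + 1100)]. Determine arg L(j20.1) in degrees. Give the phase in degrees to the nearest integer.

34 deg

∠(j20.1) = 90.00°
∠(j20.1 + 14) = arctan(20.1/14) = 55.14°
∠(j20.1 + 1100) = arctan(20.1/1100) = 1.05°
∠L(j20.1) = 90.00° − (55.14° + 1.05°) = 33.81°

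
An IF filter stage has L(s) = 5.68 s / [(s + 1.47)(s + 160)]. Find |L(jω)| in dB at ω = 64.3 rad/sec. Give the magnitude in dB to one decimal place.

|j64.3| = 64.3
|j64.3 + 1.47| = √(64.3² + 1.47²) = 64.32
|j64.3 + 160| = √(64.3² + 160²) = 172.4
|L(j64.3)| = 5.68 × 64.3 / (64.32 × 172.4) = 0.032931
20 log₁₀(0.032931) = -29.65 dB

-29.6 dB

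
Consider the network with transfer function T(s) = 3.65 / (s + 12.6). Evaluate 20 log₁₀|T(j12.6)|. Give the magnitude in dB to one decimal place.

-13.8 dB

|j12.6 + 12.6| = √(12.6² + 12.6²) = 17.82
|T(j12.6)| = 3.65 / 17.82 = 0.20484
20 log₁₀(0.20484) = -13.77 dB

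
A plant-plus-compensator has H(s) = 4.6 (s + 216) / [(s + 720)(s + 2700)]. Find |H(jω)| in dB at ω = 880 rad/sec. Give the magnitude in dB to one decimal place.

|j880 + 216| = √(880² + 216²) = 906.1
|j880 + 720| = √(880² + 720²) = 1137
|j880 + 2700| = √(880² + 2700²) = 2840
|H(j880)| = 4.6 × 906.1 / (1137 × 2840) = 0.0012909
20 log₁₀(0.0012909) = -57.78 dB

-57.8 dB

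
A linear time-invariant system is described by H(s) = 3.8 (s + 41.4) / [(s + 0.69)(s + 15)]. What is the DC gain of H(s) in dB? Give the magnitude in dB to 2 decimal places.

H(0) = 3.8 × 41.4 / (0.69 × 15) = 15.2
20 log₁₀(15.2) = 23.637 dB

23.64 dB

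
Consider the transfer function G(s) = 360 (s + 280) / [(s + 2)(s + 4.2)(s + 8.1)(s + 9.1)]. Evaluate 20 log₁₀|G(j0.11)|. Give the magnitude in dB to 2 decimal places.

44.22 dB

|j0.11 + 280| = √(0.11² + 280²) = 280
|j0.11 + 2| = √(0.11² + 2²) = 2.003
|j0.11 + 4.2| = √(0.11² + 4.2²) = 4.201
|j0.11 + 8.1| = √(0.11² + 8.1²) = 8.101
|j0.11 + 9.1| = √(0.11² + 9.1²) = 9.101
|G(j0.11)| = 360 × 280 / (2.003 × 4.201 × 8.101 × 9.101) = 162.47
20 log₁₀(162.47) = 44.216 dB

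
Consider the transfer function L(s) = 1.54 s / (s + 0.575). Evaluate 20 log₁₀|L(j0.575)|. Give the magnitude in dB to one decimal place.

0.7 dB

|j0.575| = 0.575
|j0.575 + 0.575| = √(0.575² + 0.575²) = 0.8132
|L(j0.575)| = 1.54 × 0.575 / 0.8132 = 1.0889
20 log₁₀(1.0889) = 0.74 dB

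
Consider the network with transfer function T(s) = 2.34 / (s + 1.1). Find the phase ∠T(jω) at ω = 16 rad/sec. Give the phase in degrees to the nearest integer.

-86°

∠(j16 + 1.1) = arctan(16/1.1) = 86.07°
∠T(j16) = −86.07° = -86.07°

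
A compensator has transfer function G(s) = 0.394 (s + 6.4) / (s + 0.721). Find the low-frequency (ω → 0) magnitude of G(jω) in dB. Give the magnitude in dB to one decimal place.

10.9 dB

G(0) = 0.394 × 6.4 / 0.721 = 3.4974
20 log₁₀(3.4974) = 10.87 dB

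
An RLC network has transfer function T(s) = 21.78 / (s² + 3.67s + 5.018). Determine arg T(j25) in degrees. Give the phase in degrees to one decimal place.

-171.6 deg

∠[(j25)² + 3.67(j25) + 5.018] = ∠[-619.98 + j91.75] = 171.58°
∠T(j25) = −171.58° = -171.58°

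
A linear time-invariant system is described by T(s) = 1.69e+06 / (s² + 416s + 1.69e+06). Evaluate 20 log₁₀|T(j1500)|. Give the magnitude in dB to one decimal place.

6.1 dB

|(j1500)² + 416(j1500) + 1.69e+06| = |-5.6e+05 + j6.24e+05| = 8.384e+05
|T(j1500)| = 1.69e+06 / 8.384e+05 = 2.0157
20 log₁₀(2.0157) = 6.09 dB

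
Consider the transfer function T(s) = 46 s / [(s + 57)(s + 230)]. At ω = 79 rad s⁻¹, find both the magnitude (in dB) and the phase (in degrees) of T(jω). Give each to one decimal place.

|j79| = 79
|j79 + 57| = √(79² + 57²) = 97.42
|j79 + 230| = √(79² + 230²) = 243.2
|T(j79)| = 46 × 79 / (97.42 × 243.2) = 0.15339
20 log₁₀(0.15339) = -16.28 dB
∠(j79) = 90.00°
∠(j79 + 57) = arctan(79/57) = 54.19°
∠(j79 + 230) = arctan(79/230) = 18.96°
∠T(j79) = 90.00° − (54.19° + 18.96°) = 16.85°

|T| = -16.3 dB, ∠T = 16.9°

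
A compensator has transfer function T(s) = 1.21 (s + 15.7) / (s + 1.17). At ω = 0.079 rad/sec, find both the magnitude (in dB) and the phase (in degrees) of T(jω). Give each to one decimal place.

|j0.079 + 15.7| = √(0.079² + 15.7²) = 15.7
|j0.079 + 1.17| = √(0.079² + 1.17²) = 1.173
|T(j0.079)| = 1.21 × 15.7 / 1.173 = 16.2
20 log₁₀(16.2) = 24.19 dB
∠(j0.079 + 15.7) = arctan(0.079/15.7) = 0.29°
∠(j0.079 + 1.17) = arctan(0.079/1.17) = 3.86°
∠T(j0.079) = 0.29° − 3.86° = -3.57°

|T| = 24.2 dB, ∠T = -3.6 deg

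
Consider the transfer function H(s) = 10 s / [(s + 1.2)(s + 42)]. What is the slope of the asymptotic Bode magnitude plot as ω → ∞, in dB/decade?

With 1 zero and 2 poles, the high-frequency asymptotic slope is 20 × (1 − 2) = -20 dB/decade.

-20 dB/decade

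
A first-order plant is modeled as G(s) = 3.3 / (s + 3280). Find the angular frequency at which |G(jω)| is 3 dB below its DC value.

3280 rad/s

For a single-pole low-pass, the −3 dB point is at the pole: ω = 3280 rad/s.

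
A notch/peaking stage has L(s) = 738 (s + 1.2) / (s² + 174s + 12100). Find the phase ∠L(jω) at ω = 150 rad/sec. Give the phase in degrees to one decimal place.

-22.2 deg

∠(j150 + 1.2) = arctan(150/1.2) = 89.54°
∠[(j150)² + 174(j150) + 12100] = ∠[-10400 + j26100] = 111.73°
∠L(j150) = 89.54° − 111.73° = -22.18°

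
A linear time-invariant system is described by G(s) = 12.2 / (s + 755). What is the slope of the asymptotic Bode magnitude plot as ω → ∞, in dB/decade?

With 0 zeros and 1 pole, the high-frequency asymptotic slope is 20 × (0 − 1) = -20 dB/decade.

-20 dB/decade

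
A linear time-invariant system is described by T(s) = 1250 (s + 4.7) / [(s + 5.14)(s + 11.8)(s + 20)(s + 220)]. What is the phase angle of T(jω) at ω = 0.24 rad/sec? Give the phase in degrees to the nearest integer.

-2°

∠(j0.24 + 4.7) = arctan(0.24/4.7) = 2.92°
∠(j0.24 + 5.14) = arctan(0.24/5.14) = 2.67°
∠(j0.24 + 11.8) = arctan(0.24/11.8) = 1.17°
∠(j0.24 + 20) = arctan(0.24/20) = 0.69°
∠(j0.24 + 220) = arctan(0.24/220) = 0.06°
∠T(j0.24) = 2.92° − (2.67° + 1.17° + 0.69° + 0.06°) = -1.67°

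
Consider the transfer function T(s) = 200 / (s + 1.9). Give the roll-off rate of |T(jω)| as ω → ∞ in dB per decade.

-20 dB/decade

With 0 zeros and 1 pole, the high-frequency asymptotic slope is 20 × (0 − 1) = -20 dB/decade.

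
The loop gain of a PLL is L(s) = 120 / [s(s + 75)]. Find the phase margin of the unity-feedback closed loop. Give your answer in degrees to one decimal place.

Gain crossover: |L(jω)| = 1 at ω ≈ 1.6 rad/s.
∠L(j1.6) = −90° − arctan(1.6/75) ≈ -91.22°
PM = 180° + (-91.22°) = 88.78°

88.8°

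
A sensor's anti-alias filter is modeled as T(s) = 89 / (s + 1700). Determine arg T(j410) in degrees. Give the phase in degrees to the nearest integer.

-14 deg

∠(j410 + 1700) = arctan(410/1700) = 13.56°
∠T(j410) = −13.56° = -13.56°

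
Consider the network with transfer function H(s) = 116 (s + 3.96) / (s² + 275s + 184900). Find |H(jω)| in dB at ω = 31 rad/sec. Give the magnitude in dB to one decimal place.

|j31 + 3.96| = √(31² + 3.96²) = 31.25
|(j31)² + 275(j31) + 184900| = |1.8394e+05 + j8525| = 1.841e+05
|H(j31)| = 116 × 31.25 / 1.841e+05 = 0.019688
20 log₁₀(0.019688) = -34.12 dB

-34.1 dB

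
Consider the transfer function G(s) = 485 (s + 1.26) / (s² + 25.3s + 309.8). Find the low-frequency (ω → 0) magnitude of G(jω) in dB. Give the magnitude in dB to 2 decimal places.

5.90 dB

G(0) = 485 × 1.26 / 309.8 = 1.9726
20 log₁₀(1.9726) = 5.901 dB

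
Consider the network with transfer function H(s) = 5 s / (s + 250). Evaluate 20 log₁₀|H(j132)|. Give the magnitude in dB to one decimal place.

7.4 dB

|j132| = 132
|j132 + 250| = √(132² + 250²) = 282.7
|H(j132)| = 5 × 132 / 282.7 = 2.3346
20 log₁₀(2.3346) = 7.36 dB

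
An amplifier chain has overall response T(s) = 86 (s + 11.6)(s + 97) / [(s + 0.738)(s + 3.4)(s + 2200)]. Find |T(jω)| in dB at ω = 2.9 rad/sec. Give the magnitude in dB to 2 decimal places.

|j2.9 + 11.6| = √(2.9² + 11.6²) = 11.96
|j2.9 + 97| = √(2.9² + 97²) = 97.04
|j2.9 + 0.738| = √(2.9² + 0.738²) = 2.992
|j2.9 + 3.4| = √(2.9² + 3.4²) = 4.469
|j2.9 + 2200| = √(2.9² + 2200²) = 2200
|T(j2.9)| = 86 × 11.96 × 97.04 / (2.992 × 4.469 × 2200) = 3.392
20 log₁₀(3.392) = 10.609 dB

10.61 dB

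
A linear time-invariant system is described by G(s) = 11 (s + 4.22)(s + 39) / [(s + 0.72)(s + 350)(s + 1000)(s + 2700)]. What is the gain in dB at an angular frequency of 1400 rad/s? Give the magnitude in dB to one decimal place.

|j1400 + 4.22| = √(1400² + 4.22²) = 1400
|j1400 + 39| = √(1400² + 39²) = 1401
|j1400 + 0.72| = √(1400² + 0.72²) = 1400
|j1400 + 350| = √(1400² + 350²) = 1443
|j1400 + 1000| = √(1400² + 1000²) = 1720
|j1400 + 2700| = √(1400² + 2700²) = 3041
|G(j1400)| = 11 × 1400 × 1401 / (1400 × 1443 × 1720 × 3041) = 2.0402e-06
20 log₁₀(2.0402e-06) = -113.81 dB

-113.8 dB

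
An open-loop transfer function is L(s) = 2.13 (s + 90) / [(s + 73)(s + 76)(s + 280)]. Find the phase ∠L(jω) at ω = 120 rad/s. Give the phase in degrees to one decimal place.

∠(j120 + 90) = arctan(120/90) = 53.13°
∠(j120 + 73) = arctan(120/73) = 58.69°
∠(j120 + 76) = arctan(120/76) = 57.65°
∠(j120 + 280) = arctan(120/280) = 23.20°
∠L(j120) = 53.13° − (58.69° + 57.65° + 23.20°) = -86.41°

-86.4 deg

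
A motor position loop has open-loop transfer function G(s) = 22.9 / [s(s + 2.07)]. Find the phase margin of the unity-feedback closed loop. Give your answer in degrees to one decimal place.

Gain crossover: |G(jω)| = 1 at ω ≈ 4.57 rad/s.
∠G(j4.57) = −90° − arctan(4.57/2.07) ≈ -155.62°
PM = 180° + (-155.62°) = 24.38°

24.4°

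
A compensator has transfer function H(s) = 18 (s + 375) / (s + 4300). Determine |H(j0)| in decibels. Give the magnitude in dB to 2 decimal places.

H(0) = 18 × 375 / 4300 = 1.5698
20 log₁₀(1.5698) = 3.917 dB

3.92 dB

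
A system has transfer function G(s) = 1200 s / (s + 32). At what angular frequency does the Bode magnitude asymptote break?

32 rad/s

The single real pole at s = −32 gives a corner at ω = 32 rad/s.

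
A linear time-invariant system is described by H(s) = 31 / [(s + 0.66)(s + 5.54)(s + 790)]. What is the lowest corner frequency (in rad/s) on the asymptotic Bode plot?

0.66 rad/s

Break frequencies occur at each pole and zero magnitude: 0.66 rad/s, 5.54 rad/s, 790 rad/s.
The lowest is 0.66 rad/s.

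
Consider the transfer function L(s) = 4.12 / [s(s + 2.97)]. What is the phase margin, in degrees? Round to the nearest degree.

67°

Gain crossover: |L(jω)| = 1 at ω ≈ 1.27 rad/sec.
∠L(j1.27) = −90° − arctan(1.27/2.97) ≈ -113.23°
PM = 180° + (-113.23°) = 66.77°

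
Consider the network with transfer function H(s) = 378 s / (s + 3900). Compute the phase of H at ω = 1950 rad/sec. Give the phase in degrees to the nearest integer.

63°

∠(j1950) = 90.00°
∠(j1950 + 3900) = arctan(1950/3900) = 26.57°
∠H(j1950) = 90.00° − 26.57° = 63.43°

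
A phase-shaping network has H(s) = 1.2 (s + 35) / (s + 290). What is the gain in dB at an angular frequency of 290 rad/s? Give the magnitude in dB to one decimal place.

|j290 + 35| = √(290² + 35²) = 292.1
|j290 + 290| = √(290² + 290²) = 410.1
|H(j290)| = 1.2 × 292.1 / 410.1 = 0.85469
20 log₁₀(0.85469) = -1.36 dB

-1.4 dB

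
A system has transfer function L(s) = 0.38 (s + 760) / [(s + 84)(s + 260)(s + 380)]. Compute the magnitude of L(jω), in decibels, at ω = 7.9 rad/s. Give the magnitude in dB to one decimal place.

-89.2 dB

|j7.9 + 760| = √(7.9² + 760²) = 760
|j7.9 + 84| = √(7.9² + 84²) = 84.37
|j7.9 + 260| = √(7.9² + 260²) = 260.1
|j7.9 + 380| = √(7.9² + 380²) = 380.1
|L(j7.9)| = 0.38 × 760 / (84.37 × 260.1 × 380.1) = 3.4624e-05
20 log₁₀(3.4624e-05) = -89.21 dB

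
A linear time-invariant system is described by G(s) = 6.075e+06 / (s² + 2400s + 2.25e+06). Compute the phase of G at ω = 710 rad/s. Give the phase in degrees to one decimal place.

-44.3 deg

∠[(j710)² + 2400(j710) + 2.25e+06] = ∠[1.7459e+06 + j1.704e+06] = 44.30°
∠G(j710) = −44.30° = -44.30°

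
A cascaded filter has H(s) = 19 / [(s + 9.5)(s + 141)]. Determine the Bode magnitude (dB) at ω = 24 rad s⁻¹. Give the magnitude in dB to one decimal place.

|j24 + 9.5| = √(24² + 9.5²) = 25.81
|j24 + 141| = √(24² + 141²) = 143
|H(j24)| = 19 / (25.81 × 143) = 0.0051465
20 log₁₀(0.0051465) = -45.77 dB

-45.8 dB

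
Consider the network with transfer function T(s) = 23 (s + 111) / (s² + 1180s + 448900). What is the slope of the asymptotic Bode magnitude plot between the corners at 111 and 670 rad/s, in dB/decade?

In this band the factors already past their corner are: zero at 111; net slope = 20 dB/decade.

20 dB/decade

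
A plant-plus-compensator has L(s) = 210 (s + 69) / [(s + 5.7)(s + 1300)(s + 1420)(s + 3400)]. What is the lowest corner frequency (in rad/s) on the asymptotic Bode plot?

Break frequencies occur at each pole and zero magnitude: 5.7 rad/s, 69 rad/s, 1300 rad/s, 1420 rad/s, 3400 rad/s.
The lowest is 5.7 rad/s.

5.7 rad/s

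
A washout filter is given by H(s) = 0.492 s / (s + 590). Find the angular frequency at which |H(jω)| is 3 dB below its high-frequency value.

590 rad/s

For a single-pole high-pass, the −3 dB point is at the pole: ω = 590 rad/s.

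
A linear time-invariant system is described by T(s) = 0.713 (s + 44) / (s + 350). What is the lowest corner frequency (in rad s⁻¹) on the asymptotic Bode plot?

Break frequencies occur at each pole and zero magnitude: 44 rad s⁻¹, 350 rad s⁻¹.
The lowest is 44 rad s⁻¹.

44 rad s⁻¹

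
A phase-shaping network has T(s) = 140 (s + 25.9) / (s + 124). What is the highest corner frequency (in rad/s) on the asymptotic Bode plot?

124 rad/s

Break frequencies occur at each pole and zero magnitude: 25.9 rad/s, 124 rad/s.
The highest is 124 rad/s.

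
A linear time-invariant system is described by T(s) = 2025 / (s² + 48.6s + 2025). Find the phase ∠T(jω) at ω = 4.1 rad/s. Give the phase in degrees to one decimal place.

∠[(j4.1)² + 48.6(j4.1) + 2025] = ∠[2008.2 + j199.26] = 5.67°
∠T(j4.1) = −5.67° = -5.67°

-5.7 deg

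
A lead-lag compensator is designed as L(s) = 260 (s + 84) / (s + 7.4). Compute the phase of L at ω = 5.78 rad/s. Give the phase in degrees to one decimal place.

∠(j5.78 + 84) = arctan(5.78/84) = 3.94°
∠(j5.78 + 7.4) = arctan(5.78/7.4) = 37.99°
∠L(j5.78) = 3.94° − 37.99° = -34.06°

-34.1 deg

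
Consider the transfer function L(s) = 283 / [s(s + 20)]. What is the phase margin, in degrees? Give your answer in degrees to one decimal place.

Gain crossover: |L(jω)| = 1 at ω ≈ 12.1 rad/s.
∠L(j12.1) = −90° − arctan(12.1/20) ≈ -121.19°
PM = 180° + (-121.19°) = 58.81°

58.8°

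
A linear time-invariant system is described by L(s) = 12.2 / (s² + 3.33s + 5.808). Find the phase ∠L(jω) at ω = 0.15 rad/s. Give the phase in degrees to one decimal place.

∠[(j0.15)² + 3.33(j0.15) + 5.808] = ∠[5.7855 + j0.4995] = 4.93°
∠L(j0.15) = −4.93° = -4.93°

-4.9°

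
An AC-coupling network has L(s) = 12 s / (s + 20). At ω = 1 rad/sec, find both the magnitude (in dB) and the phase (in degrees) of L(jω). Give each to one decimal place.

|L| = -4.4 dB, ∠L = 87.1°

|j1| = 1
|j1 + 20| = √(1² + 20²) = 20.02
|L(j1)| = 12 × 1 / 20.02 = 0.59925
20 log₁₀(0.59925) = -4.45 dB
∠(j1) = 90.00°
∠(j1 + 20) = arctan(1/20) = 2.86°
∠L(j1) = 90.00° − 2.86° = 87.14°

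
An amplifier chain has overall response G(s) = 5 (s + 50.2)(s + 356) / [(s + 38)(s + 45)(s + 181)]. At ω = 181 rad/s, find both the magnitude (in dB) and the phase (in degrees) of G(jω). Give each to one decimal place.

|j181 + 50.2| = √(181² + 50.2²) = 187.8
|j181 + 356| = √(181² + 356²) = 399.4
|j181 + 38| = √(181² + 38²) = 184.9
|j181 + 45| = √(181² + 45²) = 186.5
|j181 + 181| = √(181² + 181²) = 256
|G(j181)| = 5 × 187.8 × 399.4 / (184.9 × 186.5 × 256) = 0.042479
20 log₁₀(0.042479) = -27.44 dB
∠(j181 + 50.2) = arctan(181/50.2) = 74.50°
∠(j181 + 356) = arctan(181/356) = 26.95°
∠(j181 + 38) = arctan(181/38) = 78.14°
∠(j181 + 45) = arctan(181/45) = 76.04°
∠(j181 + 181) = arctan(181/181) = 45.00°
∠G(j181) = 74.50° + 26.95° − (78.14° + 76.04° + 45.00°) = -97.73°

|G| = -27.4 dB, ∠G = -97.7°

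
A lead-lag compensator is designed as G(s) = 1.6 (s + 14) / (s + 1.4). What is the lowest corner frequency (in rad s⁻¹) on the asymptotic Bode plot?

Break frequencies occur at each pole and zero magnitude: 1.4 rad s⁻¹, 14 rad s⁻¹.
The lowest is 1.4 rad s⁻¹.

1.4 rad s⁻¹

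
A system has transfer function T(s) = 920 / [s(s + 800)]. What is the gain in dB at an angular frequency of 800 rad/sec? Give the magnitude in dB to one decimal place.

-59.9 dB

|j800 + 800| = √(800² + 800²) = 1131
|j800| = 800
|T(j800)| = 920 / (1131 × 800) = 0.0010165
20 log₁₀(0.0010165) = -59.86 dB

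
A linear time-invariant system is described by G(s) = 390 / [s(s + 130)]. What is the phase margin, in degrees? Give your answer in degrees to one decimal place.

Gain crossover: |G(jω)| = 1 at ω ≈ 3 rad/sec.
∠G(j3) = −90° − arctan(3/130) ≈ -91.32°
PM = 180° + (-91.32°) = 88.68°

88.7°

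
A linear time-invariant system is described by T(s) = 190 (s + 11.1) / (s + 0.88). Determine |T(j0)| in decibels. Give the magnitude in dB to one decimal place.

T(0) = 190 × 11.1 / 0.88 = 2396.6
20 log₁₀(2396.6) = 67.59 dB

67.6 dB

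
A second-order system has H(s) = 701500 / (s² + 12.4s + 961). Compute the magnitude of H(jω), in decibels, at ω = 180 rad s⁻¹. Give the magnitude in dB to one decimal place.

26.9 dB

|(j180)² + 12.4(j180) + 961| = |-31439 + j2232| = 3.152e+04
|H(j180)| = 701500 / 3.152e+04 = 22.257
20 log₁₀(22.257) = 26.95 dB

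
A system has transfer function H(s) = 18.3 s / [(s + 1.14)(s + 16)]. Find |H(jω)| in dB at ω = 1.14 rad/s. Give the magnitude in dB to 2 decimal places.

-1.87 dB

|j1.14| = 1.14
|j1.14 + 1.14| = √(1.14² + 1.14²) = 1.612
|j1.14 + 16| = √(1.14² + 16²) = 16.04
|H(j1.14)| = 18.3 × 1.14 / (1.612 × 16.04) = 0.80671
20 log₁₀(0.80671) = -1.866 dB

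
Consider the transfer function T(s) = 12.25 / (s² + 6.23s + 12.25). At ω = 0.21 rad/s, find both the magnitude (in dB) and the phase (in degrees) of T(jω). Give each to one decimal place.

|(j0.21)² + 6.23(j0.21) + 12.25| = |12.206 + j1.3083| = 12.28
|T(j0.21)| = 12.25 / 12.28 = 0.9979
20 log₁₀(0.9979) = -0.02 dB
∠[(j0.21)² + 6.23(j0.21) + 12.25] = ∠[12.206 + j1.3083] = 6.12°
∠T(j0.21) = −6.12° = -6.12°

|T| = -0.0 dB, ∠T = -6.1°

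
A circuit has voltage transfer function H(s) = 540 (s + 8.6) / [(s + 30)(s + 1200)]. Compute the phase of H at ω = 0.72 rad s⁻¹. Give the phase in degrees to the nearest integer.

3°

∠(j0.72 + 8.6) = arctan(0.72/8.6) = 4.79°
∠(j0.72 + 30) = arctan(0.72/30) = 1.37°
∠(j0.72 + 1200) = arctan(0.72/1200) = 0.03°
∠H(j0.72) = 4.79° − (1.37° + 0.03°) = 3.38°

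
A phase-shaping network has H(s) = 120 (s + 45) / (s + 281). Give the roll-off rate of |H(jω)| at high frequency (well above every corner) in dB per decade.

With 1 zero and 1 pole, the high-frequency asymptotic slope is 20 × (1 − 1) = 0 dB/decade.

0 dB/decade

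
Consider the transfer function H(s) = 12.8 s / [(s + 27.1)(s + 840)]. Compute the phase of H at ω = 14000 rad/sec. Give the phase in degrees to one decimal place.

-86.5°

∠(j14000) = 90.00°
∠(j14000 + 27.1) = arctan(14000/27.1) = 89.89°
∠(j14000 + 840) = arctan(14000/840) = 86.57°
∠H(j14000) = 90.00° − (89.89° + 86.57°) = -86.46°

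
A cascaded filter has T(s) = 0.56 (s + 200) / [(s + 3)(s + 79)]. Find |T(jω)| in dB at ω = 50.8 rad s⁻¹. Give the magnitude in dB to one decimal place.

-32.3 dB

|j50.8 + 200| = √(50.8² + 200²) = 206.4
|j50.8 + 3| = √(50.8² + 3²) = 50.89
|j50.8 + 79| = √(50.8² + 79²) = 93.92
|T(j50.8)| = 0.56 × 206.4 / (50.89 × 93.92) = 0.024177
20 log₁₀(0.024177) = -32.33 dB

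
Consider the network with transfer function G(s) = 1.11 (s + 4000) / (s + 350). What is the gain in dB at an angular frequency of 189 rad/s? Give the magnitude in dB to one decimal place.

21.0 dB

|j189 + 4000| = √(189² + 4000²) = 4004
|j189 + 350| = √(189² + 350²) = 397.8
|G(j189)| = 1.11 × 4004 / 397.8 = 11.175
20 log₁₀(11.175) = 20.96 dB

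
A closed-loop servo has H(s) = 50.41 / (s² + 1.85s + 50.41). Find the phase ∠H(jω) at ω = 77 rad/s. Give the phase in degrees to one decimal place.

-178.6 deg

∠[(j77)² + 1.85(j77) + 50.41] = ∠[-5878.6 + j142.45] = 178.61°
∠H(j77) = −178.61° = -178.61°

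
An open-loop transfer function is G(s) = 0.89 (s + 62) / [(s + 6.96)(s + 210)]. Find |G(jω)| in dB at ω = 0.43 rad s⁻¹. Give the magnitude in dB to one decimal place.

|j0.43 + 62| = √(0.43² + 62²) = 62
|j0.43 + 6.96| = √(0.43² + 6.96²) = 6.973
|j0.43 + 210| = √(0.43² + 210²) = 210
|G(j0.43)| = 0.89 × 62 / (6.973 × 210) = 0.037682
20 log₁₀(0.037682) = -28.48 dB

-28.5 dB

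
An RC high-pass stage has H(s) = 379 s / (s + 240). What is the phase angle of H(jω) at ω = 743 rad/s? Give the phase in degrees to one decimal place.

∠(j743) = 90.00°
∠(j743 + 240) = arctan(743/240) = 72.10°
∠H(j743) = 90.00° − 72.10° = 17.90°

17.9 deg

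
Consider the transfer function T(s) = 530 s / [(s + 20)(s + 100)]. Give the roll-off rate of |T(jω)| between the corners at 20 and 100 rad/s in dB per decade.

In this band the factors already past their corner are: 1 differentiator zero, pole at 20; net slope = 0 dB/decade.

0 dB/decade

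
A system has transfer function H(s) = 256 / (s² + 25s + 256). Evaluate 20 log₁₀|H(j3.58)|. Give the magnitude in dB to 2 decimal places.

-0.11 dB

|(j3.58)² + 25(j3.58) + 256| = |243.18 + j89.5| = 259.1
|H(j3.58)| = 256 / 259.1 = 0.98792
20 log₁₀(0.98792) = -0.106 dB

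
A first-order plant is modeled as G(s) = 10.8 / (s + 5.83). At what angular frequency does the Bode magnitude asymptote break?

The single real pole at s = −5.83 gives a corner at ω = 5.83 rad/s.

5.83 rad/s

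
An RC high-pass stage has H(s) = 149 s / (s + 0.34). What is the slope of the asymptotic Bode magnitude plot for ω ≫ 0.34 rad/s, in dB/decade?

With 1 zero and 1 pole, the high-frequency asymptotic slope is 20 × (1 − 1) = 0 dB/decade.

0 dB/decade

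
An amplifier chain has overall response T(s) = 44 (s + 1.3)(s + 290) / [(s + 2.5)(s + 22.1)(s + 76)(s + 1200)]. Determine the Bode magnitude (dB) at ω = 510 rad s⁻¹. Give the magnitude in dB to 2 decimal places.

|j510 + 1.3| = √(510² + 1.3²) = 510
|j510 + 290| = √(510² + 290²) = 586.7
|j510 + 2.5| = √(510² + 2.5²) = 510
|j510 + 22.1| = √(510² + 22.1²) = 510.5
|j510 + 76| = √(510² + 76²) = 515.6
|j510 + 1200| = √(510² + 1200²) = 1304
|T(j510)| = 44 × 510 × 586.7 / (510 × 510.5 × 515.6 × 1304) = 7.5214e-05
20 log₁₀(7.5214e-05) = -82.474 dB

-82.47 dB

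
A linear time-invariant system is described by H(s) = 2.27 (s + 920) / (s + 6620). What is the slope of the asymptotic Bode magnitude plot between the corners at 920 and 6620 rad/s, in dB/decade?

20 dB/decade

In this band the factors already past their corner are: zero at 920; net slope = 20 dB/decade.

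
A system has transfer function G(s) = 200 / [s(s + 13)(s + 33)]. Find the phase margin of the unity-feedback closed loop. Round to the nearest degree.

87°

Gain crossover: |G(jω)| = 1 at ω ≈ 0.466 rad/s.
∠G(j0.466) = −90° − arctan(0.466/13) − arctan(0.466/33) ≈ -92.86°
PM = 180° + (-92.86°) = 87.14°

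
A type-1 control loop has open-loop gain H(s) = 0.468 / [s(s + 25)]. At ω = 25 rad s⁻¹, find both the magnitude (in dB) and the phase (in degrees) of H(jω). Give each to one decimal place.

|j25 + 25| = √(25² + 25²) = 35.36
|j25| = 25
|H(j25)| = 0.468 / (35.36 × 25) = 0.00052948
20 log₁₀(0.00052948) = -65.52 dB
∠(j25 + 25) = arctan(25/25) = 45.00°
∠(j25) = 90.00°
∠H(j25) = − (45.00° + 90.00°) = -135.00°

|H| = -65.5 dB, ∠H = -135.0°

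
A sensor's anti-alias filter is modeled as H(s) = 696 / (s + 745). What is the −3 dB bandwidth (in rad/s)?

745 rad/s

For a single-pole low-pass, the −3 dB point is at the pole: ω = 745 rad/s.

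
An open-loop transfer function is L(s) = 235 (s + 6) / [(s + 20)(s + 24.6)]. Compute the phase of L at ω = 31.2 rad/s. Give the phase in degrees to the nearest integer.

-30 deg

∠(j31.2 + 6) = arctan(31.2/6) = 79.11°
∠(j31.2 + 20) = arctan(31.2/20) = 57.34°
∠(j31.2 + 24.6) = arctan(31.2/24.6) = 51.75°
∠L(j31.2) = 79.11° − (57.34° + 51.75°) = -29.97°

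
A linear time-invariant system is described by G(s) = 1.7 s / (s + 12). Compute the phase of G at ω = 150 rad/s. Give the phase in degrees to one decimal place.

∠(j150) = 90.00°
∠(j150 + 12) = arctan(150/12) = 85.43°
∠G(j150) = 90.00° − 85.43° = 4.57°

4.6°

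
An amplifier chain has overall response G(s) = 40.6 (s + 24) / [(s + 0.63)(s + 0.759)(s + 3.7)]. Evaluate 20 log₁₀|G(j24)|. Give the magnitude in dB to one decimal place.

|j24 + 24| = √(24² + 24²) = 33.94
|j24 + 0.63| = √(24² + 0.63²) = 24.01
|j24 + 0.759| = √(24² + 0.759²) = 24.01
|j24 + 3.7| = √(24² + 3.7²) = 24.28
|G(j24)| = 40.6 × 33.94 / (24.01 × 24.01 × 24.28) = 0.098435
20 log₁₀(0.098435) = -20.14 dB

-20.1 dB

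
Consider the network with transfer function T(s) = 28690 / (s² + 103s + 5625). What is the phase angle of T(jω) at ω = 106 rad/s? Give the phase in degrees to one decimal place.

-117.2°

∠[(j106)² + 103(j106) + 5625] = ∠[-5611 + j10918] = 117.20°
∠T(j106) = −117.20° = -117.20°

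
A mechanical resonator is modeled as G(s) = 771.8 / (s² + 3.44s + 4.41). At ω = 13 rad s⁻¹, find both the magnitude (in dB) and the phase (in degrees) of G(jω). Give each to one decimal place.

|(j13)² + 3.44(j13) + 4.41| = |-164.59 + j44.72| = 170.6
|G(j13)| = 771.8 / 170.6 = 4.5252
20 log₁₀(4.5252) = 13.11 dB
∠[(j13)² + 3.44(j13) + 4.41] = ∠[-164.59 + j44.72] = 164.80°
∠G(j13) = −164.80° = -164.80°

|G| = 13.1 dB, ∠G = -164.8°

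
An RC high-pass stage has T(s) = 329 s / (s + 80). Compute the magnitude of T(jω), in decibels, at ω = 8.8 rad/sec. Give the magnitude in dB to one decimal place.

|j8.8| = 8.8
|j8.8 + 80| = √(8.8² + 80²) = 80.48
|T(j8.8)| = 329 × 8.8 / 80.48 = 35.973
20 log₁₀(35.973) = 31.12 dB

31.1 dB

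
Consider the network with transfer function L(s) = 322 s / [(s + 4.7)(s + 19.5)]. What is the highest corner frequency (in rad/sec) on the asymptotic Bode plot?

19.5 rad/sec

Break frequencies occur at each pole and zero magnitude: 4.7 rad/sec, 19.5 rad/sec.
The highest is 19.5 rad/sec.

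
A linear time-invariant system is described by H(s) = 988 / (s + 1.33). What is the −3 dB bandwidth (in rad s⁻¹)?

1.33 rad s⁻¹

For a single-pole low-pass, the −3 dB point is at the pole: ω = 1.33 rad s⁻¹.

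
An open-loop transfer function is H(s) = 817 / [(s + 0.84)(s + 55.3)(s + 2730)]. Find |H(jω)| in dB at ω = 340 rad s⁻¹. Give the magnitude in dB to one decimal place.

|j340 + 0.84| = √(340² + 0.84²) = 340
|j340 + 55.3| = √(340² + 55.3²) = 344.5
|j340 + 2730| = √(340² + 2730²) = 2751
|H(j340)| = 817 / (340 × 344.5 × 2751) = 2.5356e-06
20 log₁₀(2.5356e-06) = -111.92 dB

-111.9 dB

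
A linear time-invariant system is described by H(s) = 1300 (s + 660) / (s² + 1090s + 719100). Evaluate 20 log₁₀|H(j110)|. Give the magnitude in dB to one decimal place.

1.7 dB

|j110 + 660| = √(110² + 660²) = 669.1
|(j110)² + 1090(j110) + 719100| = |7.07e+05 + j1.199e+05| = 7.171e+05
|H(j110)| = 1300 × 669.1 / 7.171e+05 = 1.213
20 log₁₀(1.213) = 1.68 dB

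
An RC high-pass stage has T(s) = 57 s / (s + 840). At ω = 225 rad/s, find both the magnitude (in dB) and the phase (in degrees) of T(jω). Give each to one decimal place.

|j225| = 225
|j225 + 840| = √(225² + 840²) = 869.6
|T(j225)| = 57 × 225 / 869.6 = 14.748
20 log₁₀(14.748) = 23.37 dB
∠(j225) = 90.00°
∠(j225 + 840) = arctan(225/840) = 15.00°
∠T(j225) = 90.00° − 15.00° = 75.00°

|T| = 23.4 dB, ∠T = 75.0°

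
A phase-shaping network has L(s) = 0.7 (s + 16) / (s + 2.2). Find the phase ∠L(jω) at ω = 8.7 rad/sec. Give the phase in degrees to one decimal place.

-47.3°

∠(j8.7 + 16) = arctan(8.7/16) = 28.54°
∠(j8.7 + 2.2) = arctan(8.7/2.2) = 75.81°
∠L(j8.7) = 28.54° − 75.81° = -47.27°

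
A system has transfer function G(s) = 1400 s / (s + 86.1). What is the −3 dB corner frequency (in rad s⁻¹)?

For a single-pole high-pass, the −3 dB point is at the pole: ω = 86.1 rad s⁻¹.

86.1 rad s⁻¹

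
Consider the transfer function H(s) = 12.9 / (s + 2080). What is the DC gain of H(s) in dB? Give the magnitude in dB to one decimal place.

-44.1 dB

H(0) = 12.9 / 2080 = 0.0062019
20 log₁₀(0.0062019) = -44.15 dB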